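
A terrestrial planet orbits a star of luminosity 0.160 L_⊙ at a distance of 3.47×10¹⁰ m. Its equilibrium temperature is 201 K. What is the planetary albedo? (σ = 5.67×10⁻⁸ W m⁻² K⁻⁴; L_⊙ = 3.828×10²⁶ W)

L = 0.160 × 3.828×10²⁶ = 6.12×10²⁵ W.
Flux: S = L/(4πd²) = 6.12×10²⁵/(4π×(3.47×10¹⁰)²) = 4050 W m⁻².
From T_eq⁴ = S(1−A)/(4σ): 1−A = 4σT_eq⁴/S.
1−A = 4 × 5.67×10⁻⁸ × (201)⁴ / 4050 = 0.091.

A ≈ 0.91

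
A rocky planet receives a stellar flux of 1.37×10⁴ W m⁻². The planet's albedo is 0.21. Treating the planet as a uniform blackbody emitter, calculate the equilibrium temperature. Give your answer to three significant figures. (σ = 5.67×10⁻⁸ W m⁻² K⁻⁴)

T_eq ≈ 467 K

Energy balance: absorbed = emitted ⇒ πR²·S(1−A) = 4πR²·σT_eq⁴, so T_eq⁴ = S(1−A)/(4σ).
T_eq = [1.37×10⁴ × 0.79 / (4 × 5.67×10⁻⁸)]^(1/4) = (4.77×10¹⁰)^(1/4) = 467 K.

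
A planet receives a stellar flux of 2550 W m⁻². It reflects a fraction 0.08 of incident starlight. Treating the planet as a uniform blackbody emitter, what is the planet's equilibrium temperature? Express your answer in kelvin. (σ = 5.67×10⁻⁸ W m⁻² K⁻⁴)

Energy balance: absorbed = emitted ⇒ πR²·S(1−A) = 4πR²·σT_eq⁴, so T_eq⁴ = S(1−A)/(4σ).
T_eq = [2550 × 0.92 / (4 × 5.67×10⁻⁸)]^(1/4) = (1.03×10¹⁰)^(1/4) = 319 K.

T_eq ≈ 319 K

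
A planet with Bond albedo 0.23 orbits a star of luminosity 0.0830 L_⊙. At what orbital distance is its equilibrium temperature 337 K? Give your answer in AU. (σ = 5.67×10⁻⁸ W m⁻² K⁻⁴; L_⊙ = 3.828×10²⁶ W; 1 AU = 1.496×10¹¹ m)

d ≈ 0.172 AU

L = 0.0830 × 3.828×10²⁶ = 3.18×10²⁵ W.
From T_eq⁴ = L(1−A)/(16πσd²): d = √[L(1−A)/(16πσT_eq⁴)].
d = √[3.18×10²⁵ × 0.77 / (16π × 5.67×10⁻⁸ × (337)⁴)] = 2.58×10¹⁰ m = 0.172 AU.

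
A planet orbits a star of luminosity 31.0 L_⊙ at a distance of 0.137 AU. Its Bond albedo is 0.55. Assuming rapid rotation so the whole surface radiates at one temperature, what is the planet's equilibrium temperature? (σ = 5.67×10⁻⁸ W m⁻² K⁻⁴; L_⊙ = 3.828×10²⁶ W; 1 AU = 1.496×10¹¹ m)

T_eq ≈ 1450 K

d = 0.137 AU = 2.05×10¹⁰ m.
L = 31.0 × 3.828×10²⁶ = 1.19×10²⁸ W.
Flux: S = L/(4πd²) = 1.19×10²⁸/(4π×(2.05×10¹⁰)²) = 2.25×10⁶ W m⁻².
Energy balance: absorbed = emitted ⇒ πR²·S(1−A) = 4πR²·σT_eq⁴, so T_eq⁴ = S(1−A)/(4σ).
T_eq = [2.25×10⁶ × 0.45 / (4 × 5.67×10⁻⁸)]^(1/4) = (4.46×10¹²)^(1/4) = 1450 K.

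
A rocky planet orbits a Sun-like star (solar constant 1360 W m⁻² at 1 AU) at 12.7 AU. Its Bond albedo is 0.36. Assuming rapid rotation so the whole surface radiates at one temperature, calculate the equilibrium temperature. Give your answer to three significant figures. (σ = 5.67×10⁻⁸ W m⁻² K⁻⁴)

Flux at 12.7 AU: S = 1360/12.7² = 8.43 W m⁻².
Energy balance: absorbed = emitted ⇒ πR²·S(1−A) = 4πR²·σT_eq⁴, so T_eq⁴ = S(1−A)/(4σ).
T_eq = [8.43 × 0.64 / (4 × 5.67×10⁻⁸)]^(1/4) = (2.38×10⁷)^(1/4) = 69.8 K.

T_eq ≈ 69.8 K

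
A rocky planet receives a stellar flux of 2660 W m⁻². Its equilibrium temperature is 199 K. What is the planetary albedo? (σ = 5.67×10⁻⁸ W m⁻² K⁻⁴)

From T_eq⁴ = S(1−A)/(4σ): 1−A = 4σT_eq⁴/S.
1−A = 4 × 5.67×10⁻⁸ × (199)⁴ / 2660 = 0.134.

A ≈ 0.87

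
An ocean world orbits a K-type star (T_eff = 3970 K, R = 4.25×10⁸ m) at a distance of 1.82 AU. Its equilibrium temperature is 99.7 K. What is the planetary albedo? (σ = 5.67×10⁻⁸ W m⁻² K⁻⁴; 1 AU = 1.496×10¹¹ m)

A ≈ 0.35

d = 1.82 AU = 2.72×10¹¹ m.
L = 4πR_⋆²σT_⋆⁴ = 4π(4.25×10⁸)² × 5.67×10⁻⁸ × (3970)⁴ = 3.20×10²⁵ W.
S = L/(4πd²) = 34.3 W m⁻².
From T_eq⁴ = S(1−A)/(4σ): 1−A = 4σT_eq⁴/S.
1−A = 4 × 5.67×10⁻⁸ × (99.7)⁴ / 34.3 = 0.653.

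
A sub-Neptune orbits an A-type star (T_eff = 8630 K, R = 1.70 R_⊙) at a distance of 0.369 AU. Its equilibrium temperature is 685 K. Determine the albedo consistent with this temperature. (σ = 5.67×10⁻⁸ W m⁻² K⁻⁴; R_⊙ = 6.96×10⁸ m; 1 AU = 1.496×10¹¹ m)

R_⋆ = 1.70 × 6.96×10⁸ = 1.18×10⁹ m.
d = 0.369 AU = 5.52×10¹⁰ m.
L = 4πR_⋆²σT_⋆⁴ = 4π(1.18×10⁹)² × 5.67×10⁻⁸ × (8630)⁴ = 5.53×10²⁷ W.
S = L/(4πd²) = 1.44×10⁵ W m⁻².
From T_eq⁴ = S(1−A)/(4σ): 1−A = 4σT_eq⁴/S.
1−A = 4 × 5.67×10⁻⁸ × (685)⁴ / 1.44×10⁵ = 0.346.

A ≈ 0.65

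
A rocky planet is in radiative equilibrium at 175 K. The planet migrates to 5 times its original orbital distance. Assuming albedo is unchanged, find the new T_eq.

T_eq ≈ 78.3 K

T_eq ∝ L^(1/4) · d^(−1/2).
T′ = 175 / 5^(1/2) = 78.3 K.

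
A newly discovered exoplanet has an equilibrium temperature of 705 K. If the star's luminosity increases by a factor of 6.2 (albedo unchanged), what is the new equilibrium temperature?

T_eq ≈ 1110 K

T_eq ∝ L^(1/4) · d^(−1/2).
T′ = 705 × 6.2^(1/4) = 1110 K.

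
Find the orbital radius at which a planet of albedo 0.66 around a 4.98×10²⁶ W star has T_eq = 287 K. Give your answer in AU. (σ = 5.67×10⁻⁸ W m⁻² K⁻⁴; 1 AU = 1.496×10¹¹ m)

d ≈ 0.626 AU

From T_eq⁴ = L(1−A)/(16πσd²): d = √[L(1−A)/(16πσT_eq⁴)].
d = √[4.98×10²⁶ × 0.34 / (16π × 5.67×10⁻⁸ × (287)⁴)] = 9.36×10¹⁰ m = 0.626 AU.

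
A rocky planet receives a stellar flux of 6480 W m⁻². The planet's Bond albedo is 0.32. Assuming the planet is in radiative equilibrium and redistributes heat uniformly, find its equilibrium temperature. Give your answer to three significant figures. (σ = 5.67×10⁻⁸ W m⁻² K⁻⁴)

Energy balance: absorbed = emitted ⇒ πR²·S(1−A) = 4πR²·σT_eq⁴, so T_eq⁴ = S(1−A)/(4σ).
T_eq = [6480 × 0.68 / (4 × 5.67×10⁻⁸)]^(1/4) = (1.94×10¹⁰)^(1/4) = 373 K.

T_eq ≈ 373 K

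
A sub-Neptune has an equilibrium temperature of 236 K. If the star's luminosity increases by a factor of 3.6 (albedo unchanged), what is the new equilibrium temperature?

T_eq ≈ 325 K

T_eq ∝ L^(1/4) · d^(−1/2).
T′ = 236 × 3.6^(1/4) = 325 K.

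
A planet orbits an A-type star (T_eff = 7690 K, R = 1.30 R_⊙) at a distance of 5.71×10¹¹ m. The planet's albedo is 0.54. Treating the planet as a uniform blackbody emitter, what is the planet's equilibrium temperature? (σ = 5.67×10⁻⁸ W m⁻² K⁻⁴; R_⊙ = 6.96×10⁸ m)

R_⋆ = 1.30 × 6.96×10⁸ = 9.05×10⁸ m.
L = 4πR_⋆²σT_⋆⁴ = 4π(9.05×10⁸)² × 5.67×10⁻⁸ × (7690)⁴ = 2.04×10²⁷ W.
S = L/(4πd²) = 498 W m⁻².
Energy balance: absorbed = emitted ⇒ πR²·S(1−A) = 4πR²·σT_eq⁴, so T_eq⁴ = S(1−A)/(4σ).
T_eq = [498 × 0.46 / (4 × 5.67×10⁻⁸)]^(1/4) = (1.01×10⁹)^(1/4) = 178 K.

T_eq ≈ 178 K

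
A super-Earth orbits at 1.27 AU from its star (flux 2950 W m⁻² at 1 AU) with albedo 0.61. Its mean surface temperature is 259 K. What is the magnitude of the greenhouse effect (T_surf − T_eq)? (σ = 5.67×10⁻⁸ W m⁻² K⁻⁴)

ΔT ≈ 22.2 K

S = 2950/1.27² = 1829 W m⁻².
T_eq = [S(1−A)/(4σ)]^(1/4) = [1829×0.39/(4×5.67×10⁻⁸)]^(1/4) = 236.8 K.
ΔT = T_surf − T_eq = 259 − 236.8.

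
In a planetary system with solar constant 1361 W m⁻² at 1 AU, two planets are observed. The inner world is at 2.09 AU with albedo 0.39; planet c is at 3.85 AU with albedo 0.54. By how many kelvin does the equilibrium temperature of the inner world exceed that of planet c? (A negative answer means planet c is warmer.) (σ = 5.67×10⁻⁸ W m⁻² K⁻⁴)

ΔT ≈ 53.3 K

T_eq = [S₀(1−A)/(4σd²)]^(1/4), so T ∝ (1−A)^(1/4) / √d.
T₁ = [1361×0.61/(4×5.67×10⁻⁸×2.09²)]^(1/4) = 170.14 K.
T₂ = [1361×0.46/(4×5.67×10⁻⁸×3.85²)]^(1/4) = 116.82 K.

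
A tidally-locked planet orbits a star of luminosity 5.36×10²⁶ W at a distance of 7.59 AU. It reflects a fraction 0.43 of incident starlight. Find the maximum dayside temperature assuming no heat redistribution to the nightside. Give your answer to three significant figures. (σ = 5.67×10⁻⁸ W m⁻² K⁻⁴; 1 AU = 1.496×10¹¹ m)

d = 7.59 AU = 1.14×10¹² m.
Flux: S = L/(4πd²) = 5.36×10²⁶/(4π×(1.14×10¹²)²) = 33.1 W m⁻².
With no redistribution each surface element balances locally: S(1−A) = σT⁴.
T = [33.1 × 0.57 / 5.67×10⁻⁸]^(1/4) = (3.33×10⁸)^(1/4) = 135 K.

T_ss ≈ 135 K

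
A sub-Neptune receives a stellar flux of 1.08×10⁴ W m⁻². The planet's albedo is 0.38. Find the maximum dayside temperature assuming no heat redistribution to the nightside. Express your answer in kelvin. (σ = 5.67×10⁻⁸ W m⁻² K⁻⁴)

With no redistribution each surface element balances locally: S(1−A) = σT⁴.
T = [1.08×10⁴ × 0.62 / 5.67×10⁻⁸]^(1/4) = (1.18×10¹¹)^(1/4) = 586 K.

T_ss ≈ 586 K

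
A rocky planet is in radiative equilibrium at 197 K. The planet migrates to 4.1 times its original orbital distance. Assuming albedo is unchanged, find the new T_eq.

T_eq ∝ L^(1/4) · d^(−1/2).
T′ = 197 / 4.1^(1/2) = 97.3 K.

T_eq ≈ 97.3 K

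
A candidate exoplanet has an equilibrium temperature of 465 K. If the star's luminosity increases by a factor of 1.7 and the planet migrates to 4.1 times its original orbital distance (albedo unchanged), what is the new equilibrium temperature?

T_eq ≈ 262 K

T_eq ∝ L^(1/4) · d^(−1/2).
T′ = 465 × 1.7^(1/4) / 4.1^(1/2) = 262 K.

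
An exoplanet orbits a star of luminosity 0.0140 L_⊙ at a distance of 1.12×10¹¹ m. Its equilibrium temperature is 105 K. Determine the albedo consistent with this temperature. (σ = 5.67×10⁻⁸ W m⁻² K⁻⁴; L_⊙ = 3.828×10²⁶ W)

A ≈ 0.19

L = 0.0140 × 3.828×10²⁶ = 5.36×10²⁴ W.
Flux: S = L/(4πd²) = 5.36×10²⁴/(4π×(1.12×10¹¹)²) = 34.0 W m⁻².
From T_eq⁴ = S(1−A)/(4σ): 1−A = 4σT_eq⁴/S.
1−A = 4 × 5.67×10⁻⁸ × (105)⁴ / 34.0 = 0.811.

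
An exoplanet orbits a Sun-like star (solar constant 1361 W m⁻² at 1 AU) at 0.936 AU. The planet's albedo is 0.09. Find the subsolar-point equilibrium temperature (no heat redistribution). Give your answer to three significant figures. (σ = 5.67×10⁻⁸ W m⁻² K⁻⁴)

T_ss ≈ 397 K

Flux at 0.936 AU: S = 1361/0.936² = 1550 W m⁻².
At the subsolar point the surface absorbs S(1−A) and emits σT⁴ per unit area — no factor of 4, since only the local patch is in balance.
T = [1550 × 0.91 / 5.67×10⁻⁸]^(1/4) = (2.49×10¹⁰)^(1/4) = 397 K.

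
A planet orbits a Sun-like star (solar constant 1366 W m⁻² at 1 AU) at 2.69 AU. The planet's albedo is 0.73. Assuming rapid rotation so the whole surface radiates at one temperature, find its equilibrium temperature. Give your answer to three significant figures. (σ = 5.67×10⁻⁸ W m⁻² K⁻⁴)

Flux at 2.69 AU: S = 1366/2.69² = 189 W m⁻².
Energy balance: absorbed = emitted ⇒ πR²·S(1−A) = 4πR²·σT_eq⁴, so T_eq⁴ = S(1−A)/(4σ).
T_eq = [189 × 0.27 / (4 × 5.67×10⁻⁸)]^(1/4) = (2.25×10⁸)^(1/4) = 122 K.

T_eq ≈ 122 K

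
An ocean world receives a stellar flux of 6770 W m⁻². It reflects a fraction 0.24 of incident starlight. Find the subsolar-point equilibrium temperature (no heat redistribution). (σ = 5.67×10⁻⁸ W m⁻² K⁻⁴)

T_ss ≈ 549 K

At the subsolar point the surface absorbs S(1−A) and emits σT⁴ per unit area — no factor of 4, since only the local patch is in balance.
T = [6770 × 0.76 / 5.67×10⁻⁸]^(1/4) = (9.07×10¹⁰)^(1/4) = 549 K.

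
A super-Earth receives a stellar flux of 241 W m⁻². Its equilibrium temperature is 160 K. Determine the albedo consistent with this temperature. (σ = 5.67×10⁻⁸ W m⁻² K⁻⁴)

A ≈ 0.38

From T_eq⁴ = S(1−A)/(4σ): 1−A = 4σT_eq⁴/S.
1−A = 4 × 5.67×10⁻⁸ × (160)⁴ / 241 = 0.617.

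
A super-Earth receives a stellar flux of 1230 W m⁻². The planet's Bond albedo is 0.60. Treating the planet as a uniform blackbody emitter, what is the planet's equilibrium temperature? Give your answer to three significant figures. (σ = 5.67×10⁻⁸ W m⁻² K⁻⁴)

Energy balance: absorbed = emitted ⇒ πR²·S(1−A) = 4πR²·σT_eq⁴, so T_eq⁴ = S(1−A)/(4σ).
T_eq = [1230 × 0.40 / (4 × 5.67×10⁻⁸)]^(1/4) = (2.17×10⁹)^(1/4) = 216 K.

T_eq ≈ 216 K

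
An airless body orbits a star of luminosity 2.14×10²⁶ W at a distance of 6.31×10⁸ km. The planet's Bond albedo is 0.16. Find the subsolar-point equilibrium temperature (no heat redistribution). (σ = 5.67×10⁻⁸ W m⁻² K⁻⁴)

d = 6.31×10⁸ km = 6.31×10¹¹ m.
Flux: S = L/(4πd²) = 2.14×10²⁶/(4π×(6.31×10¹¹)²) = 42.8 W m⁻².
At the subsolar point the surface absorbs S(1−A) and emits σT⁴ per unit area — no factor of 4, since only the local patch is in balance.
T = [42.8 × 0.84 / 5.67×10⁻⁸]^(1/4) = (6.34×10⁸)^(1/4) = 159 K.

T_ss ≈ 159 K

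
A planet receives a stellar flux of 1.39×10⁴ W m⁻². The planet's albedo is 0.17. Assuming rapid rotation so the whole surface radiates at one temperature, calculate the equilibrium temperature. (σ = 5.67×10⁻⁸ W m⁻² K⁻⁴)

T_eq ≈ 475 K

Energy balance: absorbed = emitted ⇒ πR²·S(1−A) = 4πR²·σT_eq⁴, so T_eq⁴ = S(1−A)/(4σ).
T_eq = [1.39×10⁴ × 0.83 / (4 × 5.67×10⁻⁸)]^(1/4) = (5.09×10¹⁰)^(1/4) = 475 K.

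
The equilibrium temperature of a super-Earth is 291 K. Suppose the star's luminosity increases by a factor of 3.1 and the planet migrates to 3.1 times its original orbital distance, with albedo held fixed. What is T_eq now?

T_eq ≈ 219 K

T_eq ∝ L^(1/4) · d^(−1/2).
T′ = 291 × 3.1^(1/4) / 3.1^(1/2) = 219 K.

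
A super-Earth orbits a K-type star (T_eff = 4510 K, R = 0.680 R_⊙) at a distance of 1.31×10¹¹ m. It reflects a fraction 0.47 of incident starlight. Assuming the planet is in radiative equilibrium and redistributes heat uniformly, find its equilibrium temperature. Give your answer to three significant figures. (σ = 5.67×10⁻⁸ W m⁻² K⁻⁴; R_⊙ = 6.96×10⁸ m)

T_eq ≈ 164 K

R_⋆ = 0.680 × 6.96×10⁸ = 4.73×10⁸ m.
L = 4πR_⋆²σT_⋆⁴ = 4π(4.73×10⁸)² × 5.67×10⁻⁸ × (4510)⁴ = 6.60×10²⁵ W.
S = L/(4πd²) = 306 W m⁻².
Energy balance: absorbed = emitted ⇒ πR²·S(1−A) = 4πR²·σT_eq⁴, so T_eq⁴ = S(1−A)/(4σ).
T_eq = [306 × 0.53 / (4 × 5.67×10⁻⁸)]^(1/4) = (7.16×10⁸)^(1/4) = 164 K.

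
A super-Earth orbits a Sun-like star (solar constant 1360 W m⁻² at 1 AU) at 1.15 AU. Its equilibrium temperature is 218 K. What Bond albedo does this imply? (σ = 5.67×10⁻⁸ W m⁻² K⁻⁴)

A ≈ 0.50

Flux at 1.15 AU: S = 1360/1.15² = 1030 W m⁻².
From T_eq⁴ = S(1−A)/(4σ): 1−A = 4σT_eq⁴/S.
1−A = 4 × 5.67×10⁻⁸ × (218)⁴ / 1030 = 0.498.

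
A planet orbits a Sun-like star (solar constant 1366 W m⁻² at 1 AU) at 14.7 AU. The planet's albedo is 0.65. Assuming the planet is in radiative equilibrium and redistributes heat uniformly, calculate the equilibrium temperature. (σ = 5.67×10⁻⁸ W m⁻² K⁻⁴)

Flux at 14.7 AU: S = 1366/14.7² = 6.32 W m⁻².
Energy balance: absorbed = emitted ⇒ πR²·S(1−A) = 4πR²·σT_eq⁴, so T_eq⁴ = S(1−A)/(4σ).
T_eq = [6.32 × 0.35 / (4 × 5.67×10⁻⁸)]^(1/4) = (9.76×10⁶)^(1/4) = 55.9 K.

T_eq ≈ 55.9 K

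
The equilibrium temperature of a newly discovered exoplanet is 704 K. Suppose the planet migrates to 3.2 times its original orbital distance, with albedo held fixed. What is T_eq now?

T_eq ∝ L^(1/4) · d^(−1/2).
T′ = 704 / 3.2^(1/2) = 394 K.

T_eq ≈ 394 K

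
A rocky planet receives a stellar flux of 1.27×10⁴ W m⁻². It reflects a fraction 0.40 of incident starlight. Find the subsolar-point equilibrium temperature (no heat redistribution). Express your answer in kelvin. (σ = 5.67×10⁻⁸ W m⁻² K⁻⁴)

T_ss ≈ 605 K

At the subsolar point the surface absorbs S(1−A) and emits σT⁴ per unit area — no factor of 4, since only the local patch is in balance.
T = [1.27×10⁴ × 0.60 / 5.67×10⁻⁸]^(1/4) = (1.34×10¹¹)^(1/4) = 605 K.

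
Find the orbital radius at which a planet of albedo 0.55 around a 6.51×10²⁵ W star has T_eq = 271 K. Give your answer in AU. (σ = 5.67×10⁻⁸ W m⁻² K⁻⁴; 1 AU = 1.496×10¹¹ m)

d ≈ 0.292 AU

From T_eq⁴ = L(1−A)/(16πσd²): d = √[L(1−A)/(16πσT_eq⁴)].
d = √[6.51×10²⁵ × 0.45 / (16π × 5.67×10⁻⁸ × (271)⁴)] = 4.37×10¹⁰ m = 0.292 AU.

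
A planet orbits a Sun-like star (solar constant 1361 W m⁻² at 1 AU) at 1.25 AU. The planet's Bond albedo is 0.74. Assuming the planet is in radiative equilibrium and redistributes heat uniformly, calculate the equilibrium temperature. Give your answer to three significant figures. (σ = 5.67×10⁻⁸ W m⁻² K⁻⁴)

T_eq ≈ 178 K

Flux at 1.25 AU: S = 1361/1.25² = 871 W m⁻².
Energy balance: absorbed = emitted ⇒ πR²·S(1−A) = 4πR²·σT_eq⁴, so T_eq⁴ = S(1−A)/(4σ).
T_eq = [871 × 0.26 / (4 × 5.67×10⁻⁸)]^(1/4) = (9.99×10⁸)^(1/4) = 178 K.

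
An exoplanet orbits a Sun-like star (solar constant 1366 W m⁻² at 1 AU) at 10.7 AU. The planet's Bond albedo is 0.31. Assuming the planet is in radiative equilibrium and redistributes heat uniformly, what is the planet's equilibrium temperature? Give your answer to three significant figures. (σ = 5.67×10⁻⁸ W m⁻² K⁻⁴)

T_eq ≈ 77.6 K

Flux at 10.7 AU: S = 1366/10.7² = 11.9 W m⁻².
Energy balance: absorbed = emitted ⇒ πR²·S(1−A) = 4πR²·σT_eq⁴, so T_eq⁴ = S(1−A)/(4σ).
T_eq = [11.9 × 0.69 / (4 × 5.67×10⁻⁸)]^(1/4) = (3.63×10⁷)^(1/4) = 77.6 K.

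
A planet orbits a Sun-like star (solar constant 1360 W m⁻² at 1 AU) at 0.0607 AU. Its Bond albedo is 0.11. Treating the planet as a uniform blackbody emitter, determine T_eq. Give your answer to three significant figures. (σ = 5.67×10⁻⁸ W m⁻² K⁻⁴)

Flux at 0.0607 AU: S = 1360/0.0607² = 3.69×10⁵ W m⁻².
Energy balance: absorbed = emitted ⇒ πR²·S(1−A) = 4πR²·σT_eq⁴, so T_eq⁴ = S(1−A)/(4σ).
T_eq = [3.69×10⁵ × 0.89 / (4 × 5.67×10⁻⁸)]^(1/4) = (1.45×10¹²)^(1/4) = 1100 K.

T_eq ≈ 1100 K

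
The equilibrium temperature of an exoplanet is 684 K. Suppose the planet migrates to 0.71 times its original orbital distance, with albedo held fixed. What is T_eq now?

T_eq ∝ L^(1/4) · d^(−1/2).
T′ = 684 / 0.71^(1/2) = 812 K.

T_eq ≈ 812 K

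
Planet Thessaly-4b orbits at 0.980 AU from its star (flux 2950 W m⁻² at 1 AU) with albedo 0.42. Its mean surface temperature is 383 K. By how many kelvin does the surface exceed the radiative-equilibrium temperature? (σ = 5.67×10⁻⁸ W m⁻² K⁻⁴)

ΔT ≈ 85.3 K

S = 2950/0.980² = 3072 W m⁻².
T_eq = [S(1−A)/(4σ)]^(1/4) = [3072×0.58/(4×5.67×10⁻⁸)]^(1/4) = 297.7 K.
ΔT = T_surf − T_eq = 383 − 297.7.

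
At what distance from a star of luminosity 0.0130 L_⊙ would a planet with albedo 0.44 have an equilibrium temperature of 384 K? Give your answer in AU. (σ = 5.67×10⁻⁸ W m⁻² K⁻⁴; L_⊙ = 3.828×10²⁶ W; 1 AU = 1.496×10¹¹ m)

d ≈ 0.0448 AU

L = 0.0130 × 3.828×10²⁶ = 4.98×10²⁴ W.
From T_eq⁴ = L(1−A)/(16πσd²): d = √[L(1−A)/(16πσT_eq⁴)].
d = √[4.98×10²⁴ × 0.56 / (16π × 5.67×10⁻⁸ × (384)⁴)] = 6.71×10⁹ m = 0.0448 AU.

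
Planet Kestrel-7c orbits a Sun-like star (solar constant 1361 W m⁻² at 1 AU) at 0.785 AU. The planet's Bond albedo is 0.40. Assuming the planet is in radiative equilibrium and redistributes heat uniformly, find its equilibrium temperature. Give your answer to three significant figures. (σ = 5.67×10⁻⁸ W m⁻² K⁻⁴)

Flux at 0.785 AU: S = 1361/0.785² = 2210 W m⁻².
Energy balance: absorbed = emitted ⇒ πR²·S(1−A) = 4πR²·σT_eq⁴, so T_eq⁴ = S(1−A)/(4σ).
T_eq = [2210 × 0.60 / (4 × 5.67×10⁻⁸)]^(1/4) = (5.84×10⁹)^(1/4) = 276 K.

T_eq ≈ 276 K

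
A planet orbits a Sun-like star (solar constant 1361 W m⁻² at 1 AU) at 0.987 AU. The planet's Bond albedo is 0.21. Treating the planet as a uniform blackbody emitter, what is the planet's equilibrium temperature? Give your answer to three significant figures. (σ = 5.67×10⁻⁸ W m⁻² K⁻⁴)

Flux at 0.987 AU: S = 1361/0.987² = 1400 W m⁻².
Energy balance: absorbed = emitted ⇒ πR²·S(1−A) = 4πR²·σT_eq⁴, so T_eq⁴ = S(1−A)/(4σ).
T_eq = [1400 × 0.79 / (4 × 5.67×10⁻⁸)]^(1/4) = (4.87×10⁹)^(1/4) = 264 K.

T_eq ≈ 264 K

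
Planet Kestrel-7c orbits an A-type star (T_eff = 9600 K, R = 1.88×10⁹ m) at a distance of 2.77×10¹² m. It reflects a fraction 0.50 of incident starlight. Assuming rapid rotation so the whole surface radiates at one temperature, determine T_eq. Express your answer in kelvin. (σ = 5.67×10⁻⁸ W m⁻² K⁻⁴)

T_eq ≈ 149 K

L = 4πR_⋆²σT_⋆⁴ = 4π(1.88×10⁹)² × 5.67×10⁻⁸ × (9600)⁴ = 2.14×10²⁸ W.
S = L/(4πd²) = 222 W m⁻².
Energy balance: absorbed = emitted ⇒ πR²·S(1−A) = 4πR²·σT_eq⁴, so T_eq⁴ = S(1−A)/(4σ).
T_eq = [222 × 0.50 / (4 × 5.67×10⁻⁸)]^(1/4) = (4.89×10⁸)^(1/4) = 149 K.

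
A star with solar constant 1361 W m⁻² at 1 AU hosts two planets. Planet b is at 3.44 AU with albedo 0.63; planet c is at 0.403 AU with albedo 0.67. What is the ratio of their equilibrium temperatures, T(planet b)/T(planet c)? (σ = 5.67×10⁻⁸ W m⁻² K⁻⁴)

T₁/T₂ ≈ 0.352

T_eq = [S₀(1−A)/(4σd²)]^(1/4), so T ∝ (1−A)^(1/4) / √d.
T₁ = [1361×0.37/(4×5.67×10⁻⁸×3.44²)]^(1/4) = 117.04 K.
T₂ = [1361×0.33/(4×5.67×10⁻⁸×0.403²)]^(1/4) = 332.30 K.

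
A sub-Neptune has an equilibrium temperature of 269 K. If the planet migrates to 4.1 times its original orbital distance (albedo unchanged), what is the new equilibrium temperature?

T_eq ≈ 133 K

T_eq ∝ L^(1/4) · d^(−1/2).
T′ = 269 / 4.1^(1/2) = 133 K.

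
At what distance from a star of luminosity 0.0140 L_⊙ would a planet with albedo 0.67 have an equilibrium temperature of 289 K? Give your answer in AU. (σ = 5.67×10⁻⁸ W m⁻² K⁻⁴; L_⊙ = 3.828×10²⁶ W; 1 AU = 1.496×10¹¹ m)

d ≈ 0.0630 AU

L = 0.0140 × 3.828×10²⁶ = 5.36×10²⁴ W.
From T_eq⁴ = L(1−A)/(16πσd²): d = √[L(1−A)/(16πσT_eq⁴)].
d = √[5.36×10²⁴ × 0.33 / (16π × 5.67×10⁻⁸ × (289)⁴)] = 9.43×10⁹ m = 0.0630 AU.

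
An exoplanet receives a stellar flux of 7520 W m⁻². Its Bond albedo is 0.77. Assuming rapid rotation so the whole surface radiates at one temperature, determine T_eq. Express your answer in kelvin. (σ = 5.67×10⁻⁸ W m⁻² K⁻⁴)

Energy balance: absorbed = emitted ⇒ πR²·S(1−A) = 4πR²·σT_eq⁴, so T_eq⁴ = S(1−A)/(4σ).
T_eq = [7520 × 0.23 / (4 × 5.67×10⁻⁸)]^(1/4) = (7.63×10⁹)^(1/4) = 296 K.

T_eq ≈ 296 K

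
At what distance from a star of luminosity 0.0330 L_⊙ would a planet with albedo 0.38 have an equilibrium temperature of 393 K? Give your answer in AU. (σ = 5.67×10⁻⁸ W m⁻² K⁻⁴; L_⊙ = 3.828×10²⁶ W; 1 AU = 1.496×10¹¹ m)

L = 0.0330 × 3.828×10²⁶ = 1.26×10²⁵ W.
From T_eq⁴ = L(1−A)/(16πσd²): d = √[L(1−A)/(16πσT_eq⁴)].
d = √[1.26×10²⁵ × 0.62 / (16π × 5.67×10⁻⁸ × (393)⁴)] = 1.07×10¹⁰ m = 0.0717 AU.

d ≈ 0.0717 AU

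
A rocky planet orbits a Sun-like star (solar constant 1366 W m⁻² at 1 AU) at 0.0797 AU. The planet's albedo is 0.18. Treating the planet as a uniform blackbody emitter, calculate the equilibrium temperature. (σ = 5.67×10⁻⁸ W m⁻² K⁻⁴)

T_eq ≈ 939 K

Flux at 0.0797 AU: S = 1366/0.0797² = 2.15×10⁵ W m⁻².
Energy balance: absorbed = emitted ⇒ πR²·S(1−A) = 4πR²·σT_eq⁴, so T_eq⁴ = S(1−A)/(4σ).
T_eq = [2.15×10⁵ × 0.82 / (4 × 5.67×10⁻⁸)]^(1/4) = (7.78×10¹¹)^(1/4) = 939 K.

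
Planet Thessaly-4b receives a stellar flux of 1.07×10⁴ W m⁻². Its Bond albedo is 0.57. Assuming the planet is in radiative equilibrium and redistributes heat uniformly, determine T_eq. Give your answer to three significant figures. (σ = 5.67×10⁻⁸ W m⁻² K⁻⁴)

Energy balance: absorbed = emitted ⇒ πR²·S(1−A) = 4πR²·σT_eq⁴, so T_eq⁴ = S(1−A)/(4σ).
T_eq = [1.07×10⁴ × 0.43 / (4 × 5.67×10⁻⁸)]^(1/4) = (2.03×10¹⁰)^(1/4) = 377 K.

T_eq ≈ 377 K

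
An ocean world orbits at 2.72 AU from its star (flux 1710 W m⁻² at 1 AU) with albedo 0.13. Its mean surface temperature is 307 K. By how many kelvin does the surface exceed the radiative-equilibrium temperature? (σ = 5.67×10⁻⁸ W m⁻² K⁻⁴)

S = 1710/2.72² = 231.1 W m⁻².
T_eq = [S(1−A)/(4σ)]^(1/4) = [231.1×0.87/(4×5.67×10⁻⁸)]^(1/4) = 172.6 K.
ΔT = T_surf − T_eq = 307 − 172.6.

ΔT ≈ 134.4 K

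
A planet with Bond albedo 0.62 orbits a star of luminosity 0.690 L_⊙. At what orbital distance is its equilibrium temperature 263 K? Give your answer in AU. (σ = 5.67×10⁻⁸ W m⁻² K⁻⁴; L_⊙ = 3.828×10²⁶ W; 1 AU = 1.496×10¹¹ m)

d ≈ 0.573 AU

L = 0.690 × 3.828×10²⁶ = 2.64×10²⁶ W.
From T_eq⁴ = L(1−A)/(16πσd²): d = √[L(1−A)/(16πσT_eq⁴)].
d = √[2.64×10²⁶ × 0.38 / (16π × 5.67×10⁻⁸ × (263)⁴)] = 8.58×10¹⁰ m = 0.573 AU.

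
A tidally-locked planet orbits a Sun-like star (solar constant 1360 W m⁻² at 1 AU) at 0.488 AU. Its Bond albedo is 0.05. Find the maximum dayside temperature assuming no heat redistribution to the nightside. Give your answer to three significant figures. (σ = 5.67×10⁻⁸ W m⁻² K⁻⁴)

Flux at 0.488 AU: S = 1360/0.488² = 5710 W m⁻².
With no redistribution each surface element balances locally: S(1−A) = σT⁴.
T = [5710 × 0.95 / 5.67×10⁻⁸]^(1/4) = (9.57×10¹⁰)^(1/4) = 556 K.

T_ss ≈ 556 K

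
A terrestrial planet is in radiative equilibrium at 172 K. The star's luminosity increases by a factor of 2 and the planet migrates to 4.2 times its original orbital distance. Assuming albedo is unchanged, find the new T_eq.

T_eq ∝ L^(1/4) · d^(−1/2).
T′ = 172 × 2^(1/4) / 4.2^(1/2) = 99.8 K.

T_eq ≈ 99.8 K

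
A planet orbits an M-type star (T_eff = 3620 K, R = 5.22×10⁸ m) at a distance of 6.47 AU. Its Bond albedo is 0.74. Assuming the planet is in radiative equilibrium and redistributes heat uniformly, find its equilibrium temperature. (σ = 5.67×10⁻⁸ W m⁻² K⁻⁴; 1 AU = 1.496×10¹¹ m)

d = 6.47 AU = 9.68×10¹¹ m.
L = 4πR_⋆²σT_⋆⁴ = 4π(5.22×10⁸)² × 5.67×10⁻⁸ × (3620)⁴ = 3.33×10²⁵ W.
S = L/(4πd²) = 2.83 W m⁻².
Energy balance: absorbed = emitted ⇒ πR²·S(1−A) = 4πR²·σT_eq⁴, so T_eq⁴ = S(1−A)/(4σ).
T_eq = [2.83 × 0.26 / (4 × 5.67×10⁻⁸)]^(1/4) = (3.25×10⁶)^(1/4) = 42.4 K.

T_eq ≈ 42.4 K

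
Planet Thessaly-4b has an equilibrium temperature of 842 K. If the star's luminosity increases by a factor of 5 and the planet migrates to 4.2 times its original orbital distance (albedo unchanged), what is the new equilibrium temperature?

T_eq ≈ 614 K

T_eq ∝ L^(1/4) · d^(−1/2).
T′ = 842 × 5^(1/4) / 4.2^(1/2) = 614 K.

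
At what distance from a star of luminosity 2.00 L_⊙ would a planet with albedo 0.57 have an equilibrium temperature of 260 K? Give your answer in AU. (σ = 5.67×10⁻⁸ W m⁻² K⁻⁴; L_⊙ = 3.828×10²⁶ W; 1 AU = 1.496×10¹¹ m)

L = 2.00 × 3.828×10²⁶ = 7.66×10²⁶ W.
From T_eq⁴ = L(1−A)/(16πσd²): d = √[L(1−A)/(16πσT_eq⁴)].
d = √[7.66×10²⁶ × 0.43 / (16π × 5.67×10⁻⁸ × (260)⁴)] = 1.59×10¹¹ m = 1.06 AU.

d ≈ 1.06 AU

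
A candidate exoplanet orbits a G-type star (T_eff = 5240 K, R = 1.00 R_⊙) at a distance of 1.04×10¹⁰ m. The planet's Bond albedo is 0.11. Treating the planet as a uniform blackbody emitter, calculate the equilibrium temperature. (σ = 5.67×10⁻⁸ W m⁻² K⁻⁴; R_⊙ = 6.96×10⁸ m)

T_eq ≈ 931 K

R_⋆ = 1.00 × 6.96×10⁸ = 6.96×10⁸ m.
L = 4πR_⋆²σT_⋆⁴ = 4π(6.96×10⁸)² × 5.67×10⁻⁸ × (5240)⁴ = 2.60×10²⁶ W.
S = L/(4πd²) = 1.91×10⁵ W m⁻².
Energy balance: absorbed = emitted ⇒ πR²·S(1−A) = 4πR²·σT_eq⁴, so T_eq⁴ = S(1−A)/(4σ).
T_eq = [1.91×10⁵ × 0.89 / (4 × 5.67×10⁻⁸)]^(1/4) = (7.51×10¹¹)^(1/4) = 931 K.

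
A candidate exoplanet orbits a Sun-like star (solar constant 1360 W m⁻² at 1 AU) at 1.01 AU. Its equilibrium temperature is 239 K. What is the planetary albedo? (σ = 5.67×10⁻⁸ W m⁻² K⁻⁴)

A ≈ 0.44

Flux at 1.01 AU: S = 1360/1.01² = 1330 W m⁻².
From T_eq⁴ = S(1−A)/(4σ): 1−A = 4σT_eq⁴/S.
1−A = 4 × 5.67×10⁻⁸ × (239)⁴ / 1330 = 0.555.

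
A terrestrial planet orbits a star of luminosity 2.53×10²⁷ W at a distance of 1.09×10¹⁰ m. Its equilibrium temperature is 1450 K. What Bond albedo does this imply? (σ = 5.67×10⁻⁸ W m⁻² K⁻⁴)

A ≈ 0.41

Flux: S = L/(4πd²) = 2.53×10²⁷/(4π×(1.09×10¹⁰)²) = 1.69×10⁶ W m⁻².
From T_eq⁴ = S(1−A)/(4σ): 1−A = 4σT_eq⁴/S.
1−A = 4 × 5.67×10⁻⁸ × (1450)⁴ / 1.69×10⁶ = 0.592.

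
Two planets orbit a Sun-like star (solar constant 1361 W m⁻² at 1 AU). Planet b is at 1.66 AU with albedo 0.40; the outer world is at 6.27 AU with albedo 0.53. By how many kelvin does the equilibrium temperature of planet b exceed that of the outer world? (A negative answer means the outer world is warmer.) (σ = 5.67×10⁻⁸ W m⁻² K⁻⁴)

ΔT ≈ 98.1 K

T_eq = [S₀(1−A)/(4σd²)]^(1/4), so T ∝ (1−A)^(1/4) / √d.
T₁ = [1361×0.60/(4×5.67×10⁻⁸×1.66²)]^(1/4) = 190.12 K.
T₂ = [1361×0.47/(4×5.67×10⁻⁸×6.27²)]^(1/4) = 92.03 K.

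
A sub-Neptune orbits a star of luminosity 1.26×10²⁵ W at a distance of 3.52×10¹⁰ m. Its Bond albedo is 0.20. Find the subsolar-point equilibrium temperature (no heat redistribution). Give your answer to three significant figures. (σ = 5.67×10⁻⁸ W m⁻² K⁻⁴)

Flux: S = L/(4πd²) = 1.26×10²⁵/(4π×(3.52×10¹⁰)²) = 809 W m⁻².
At the subsolar point the surface absorbs S(1−A) and emits σT⁴ per unit area — no factor of 4, since only the local patch is in balance.
T = [809 × 0.80 / 5.67×10⁻⁸]^(1/4) = (1.14×10¹⁰)^(1/4) = 327 K.

T_ss ≈ 327 K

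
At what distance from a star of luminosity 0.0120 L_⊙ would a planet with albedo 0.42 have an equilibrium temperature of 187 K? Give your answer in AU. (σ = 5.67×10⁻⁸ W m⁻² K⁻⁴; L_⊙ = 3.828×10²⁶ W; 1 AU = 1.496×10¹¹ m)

d ≈ 0.185 AU

L = 0.0120 × 3.828×10²⁶ = 4.59×10²⁴ W.
From T_eq⁴ = L(1−A)/(16πσd²): d = √[L(1−A)/(16πσT_eq⁴)].
d = √[4.59×10²⁴ × 0.58 / (16π × 5.67×10⁻⁸ × (187)⁴)] = 2.76×10¹⁰ m = 0.185 AU.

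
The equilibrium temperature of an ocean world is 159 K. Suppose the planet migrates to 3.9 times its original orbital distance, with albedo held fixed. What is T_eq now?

T_eq ≈ 80.5 K

T_eq ∝ L^(1/4) · d^(−1/2).
T′ = 159 / 3.9^(1/2) = 80.5 K.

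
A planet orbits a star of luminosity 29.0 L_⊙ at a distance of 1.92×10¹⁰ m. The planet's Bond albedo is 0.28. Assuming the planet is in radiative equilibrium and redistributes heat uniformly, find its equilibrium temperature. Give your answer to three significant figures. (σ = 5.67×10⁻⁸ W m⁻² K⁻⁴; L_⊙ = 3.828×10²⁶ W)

T_eq ≈ 1660 K

L = 29.0 × 3.828×10²⁶ = 1.11×10²⁸ W.
Flux: S = L/(4πd²) = 1.11×10²⁸/(4π×(1.92×10¹⁰)²) = 2.40×10⁶ W m⁻².
Energy balance: absorbed = emitted ⇒ πR²·S(1−A) = 4πR²·σT_eq⁴, so T_eq⁴ = S(1−A)/(4σ).
T_eq = [2.40×10⁶ × 0.72 / (4 × 5.67×10⁻⁸)]^(1/4) = (7.61×10¹²)^(1/4) = 1660 K.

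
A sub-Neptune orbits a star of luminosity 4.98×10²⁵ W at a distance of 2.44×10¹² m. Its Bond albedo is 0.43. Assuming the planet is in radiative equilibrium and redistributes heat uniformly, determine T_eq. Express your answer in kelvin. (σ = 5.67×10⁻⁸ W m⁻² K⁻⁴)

Flux: S = L/(4πd²) = 4.98×10²⁵/(4π×(2.44×10¹²)²) = 0.666 W m⁻².
Energy balance: absorbed = emitted ⇒ πR²·S(1−A) = 4πR²·σT_eq⁴, so T_eq⁴ = S(1−A)/(4σ).
T_eq = [0.666 × 0.57 / (4 × 5.67×10⁻⁸)]^(1/4) = (1.67×10⁶)^(1/4) = 36.0 K.

T_eq ≈ 36.0 K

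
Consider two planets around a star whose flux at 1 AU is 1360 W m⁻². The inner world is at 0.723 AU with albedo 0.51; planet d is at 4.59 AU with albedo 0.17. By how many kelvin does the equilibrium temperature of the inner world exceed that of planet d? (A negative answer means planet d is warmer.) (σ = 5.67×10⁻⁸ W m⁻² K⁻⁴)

T_eq = [S₀(1−A)/(4σd²)]^(1/4), so T ∝ (1−A)^(1/4) / √d.
T₁ = [1360×0.49/(4×5.67×10⁻⁸×0.723²)]^(1/4) = 273.81 K.
T₂ = [1360×0.83/(4×5.67×10⁻⁸×4.59²)]^(1/4) = 123.98 K.

ΔT ≈ 149.8 K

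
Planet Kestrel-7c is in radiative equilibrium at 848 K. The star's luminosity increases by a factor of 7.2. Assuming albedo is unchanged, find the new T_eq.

T_eq ≈ 1390 K

T_eq ∝ L^(1/4) · d^(−1/2).
T′ = 848 × 7.2^(1/4) = 1390 K.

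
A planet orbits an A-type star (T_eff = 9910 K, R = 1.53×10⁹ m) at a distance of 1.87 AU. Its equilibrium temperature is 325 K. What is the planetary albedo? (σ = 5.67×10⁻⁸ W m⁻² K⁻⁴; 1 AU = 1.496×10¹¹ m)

A ≈ 0.85

d = 1.87 AU = 2.80×10¹¹ m.
L = 4πR_⋆²σT_⋆⁴ = 4π(1.53×10⁹)² × 5.67×10⁻⁸ × (9910)⁴ = 1.61×10²⁸ W.
S = L/(4πd²) = 1.64×10⁴ W m⁻².
From T_eq⁴ = S(1−A)/(4σ): 1−A = 4σT_eq⁴/S.
1−A = 4 × 5.67×10⁻⁸ × (325)⁴ / 1.64×10⁴ = 0.155.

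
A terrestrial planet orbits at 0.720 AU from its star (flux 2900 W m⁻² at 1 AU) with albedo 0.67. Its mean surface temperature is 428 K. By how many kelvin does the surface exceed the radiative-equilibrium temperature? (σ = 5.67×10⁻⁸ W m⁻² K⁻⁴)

ΔT ≈ 127.6 K

S = 2900/0.720² = 5594 W m⁻².
T_eq = [S(1−A)/(4σ)]^(1/4) = [5594×0.33/(4×5.67×10⁻⁸)]^(1/4) = 300.4 K.
ΔT = T_surf − T_eq = 428 − 300.4.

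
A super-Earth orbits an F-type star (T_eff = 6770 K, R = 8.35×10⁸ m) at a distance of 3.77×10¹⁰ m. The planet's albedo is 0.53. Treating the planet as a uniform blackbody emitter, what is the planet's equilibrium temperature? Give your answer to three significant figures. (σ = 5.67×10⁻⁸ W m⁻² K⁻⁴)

T_eq ≈ 590 K

L = 4πR_⋆²σT_⋆⁴ = 4π(8.35×10⁸)² × 5.67×10⁻⁸ × (6770)⁴ = 1.04×10²⁷ W.
S = L/(4πd²) = 5.84×10⁴ W m⁻².
Energy balance: absorbed = emitted ⇒ πR²·S(1−A) = 4πR²·σT_eq⁴, so T_eq⁴ = S(1−A)/(4σ).
T_eq = [5.84×10⁴ × 0.47 / (4 × 5.67×10⁻⁸)]^(1/4) = (1.21×10¹¹)^(1/4) = 590 K.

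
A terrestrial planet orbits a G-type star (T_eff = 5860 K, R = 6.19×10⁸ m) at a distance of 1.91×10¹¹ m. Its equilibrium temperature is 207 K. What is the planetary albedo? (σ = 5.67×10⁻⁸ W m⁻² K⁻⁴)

A ≈ 0.41

L = 4πR_⋆²σT_⋆⁴ = 4π(6.19×10⁸)² × 5.67×10⁻⁸ × (5860)⁴ = 3.22×10²⁶ W.
S = L/(4πd²) = 702 W m⁻².
From T_eq⁴ = S(1−A)/(4σ): 1−A = 4σT_eq⁴/S.
1−A = 4 × 5.67×10⁻⁸ × (207)⁴ / 702 = 0.593.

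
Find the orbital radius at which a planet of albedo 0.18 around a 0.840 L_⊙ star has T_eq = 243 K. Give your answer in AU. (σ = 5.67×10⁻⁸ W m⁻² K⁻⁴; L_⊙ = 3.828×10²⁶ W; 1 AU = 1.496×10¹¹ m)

L = 0.840 × 3.828×10²⁶ = 3.22×10²⁶ W.
From T_eq⁴ = L(1−A)/(16πσd²): d = √[L(1−A)/(16πσT_eq⁴)].
d = √[3.22×10²⁶ × 0.82 / (16π × 5.67×10⁻⁸ × (243)⁴)] = 1.63×10¹¹ m = 1.09 AU.

d ≈ 1.09 AU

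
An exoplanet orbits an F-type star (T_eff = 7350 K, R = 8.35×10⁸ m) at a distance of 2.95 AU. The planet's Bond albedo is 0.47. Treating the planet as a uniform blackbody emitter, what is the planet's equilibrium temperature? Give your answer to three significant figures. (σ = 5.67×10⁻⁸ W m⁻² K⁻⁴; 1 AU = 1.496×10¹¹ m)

T_eq ≈ 193 K

d = 2.95 AU = 4.41×10¹¹ m.
L = 4πR_⋆²σT_⋆⁴ = 4π(8.35×10⁸)² × 5.67×10⁻⁸ × (7350)⁴ = 1.45×10²⁷ W.
S = L/(4πd²) = 592 W m⁻².
Energy balance: absorbed = emitted ⇒ πR²·S(1−A) = 4πR²·σT_eq⁴, so T_eq⁴ = S(1−A)/(4σ).
T_eq = [592 × 0.53 / (4 × 5.67×10⁻⁸)]^(1/4) = (1.38×10⁹)^(1/4) = 193 K.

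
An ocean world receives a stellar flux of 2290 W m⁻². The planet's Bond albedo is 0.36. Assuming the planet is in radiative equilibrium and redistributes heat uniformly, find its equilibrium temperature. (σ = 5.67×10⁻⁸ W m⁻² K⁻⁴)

T_eq ≈ 284 K

Energy balance: absorbed = emitted ⇒ πR²·S(1−A) = 4πR²·σT_eq⁴, so T_eq⁴ = S(1−A)/(4σ).
T_eq = [2290 × 0.64 / (4 × 5.67×10⁻⁸)]^(1/4) = (6.46×10⁹)^(1/4) = 284 K.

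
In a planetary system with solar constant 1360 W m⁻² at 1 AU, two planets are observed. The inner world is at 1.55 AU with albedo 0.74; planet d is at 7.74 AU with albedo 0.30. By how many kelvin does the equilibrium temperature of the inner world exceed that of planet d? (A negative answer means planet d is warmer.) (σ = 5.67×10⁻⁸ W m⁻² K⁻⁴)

ΔT ≈ 68.1 K

T_eq = [S₀(1−A)/(4σd²)]^(1/4), so T ∝ (1−A)^(1/4) / √d.
T₁ = [1360×0.26/(4×5.67×10⁻⁸×1.55²)]^(1/4) = 159.61 K.
T₂ = [1360×0.70/(4×5.67×10⁻⁸×7.74²)]^(1/4) = 91.49 K.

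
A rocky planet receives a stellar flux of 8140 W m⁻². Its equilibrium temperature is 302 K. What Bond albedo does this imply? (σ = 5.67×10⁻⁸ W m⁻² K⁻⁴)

A ≈ 0.77

From T_eq⁴ = S(1−A)/(4σ): 1−A = 4σT_eq⁴/S.
1−A = 4 × 5.67×10⁻⁸ × (302)⁴ / 8140 = 0.232.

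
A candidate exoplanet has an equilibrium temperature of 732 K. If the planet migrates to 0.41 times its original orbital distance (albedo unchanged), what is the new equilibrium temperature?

T_eq ∝ L^(1/4) · d^(−1/2).
T′ = 732 / 0.41^(1/2) = 1140 K.

T_eq ≈ 1140 K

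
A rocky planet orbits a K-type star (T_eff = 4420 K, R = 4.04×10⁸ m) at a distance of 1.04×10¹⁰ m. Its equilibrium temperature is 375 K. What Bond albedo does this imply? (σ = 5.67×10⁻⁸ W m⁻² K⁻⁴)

L = 4πR_⋆²σT_⋆⁴ = 4π(4.04×10⁸)² × 5.67×10⁻⁸ × (4420)⁴ = 4.44×10²⁵ W.
S = L/(4πd²) = 3.27×10⁴ W m⁻².
From T_eq⁴ = S(1−A)/(4σ): 1−A = 4σT_eq⁴/S.
1−A = 4 × 5.67×10⁻⁸ × (375)⁴ / 3.27×10⁴ = 0.137.

A ≈ 0.86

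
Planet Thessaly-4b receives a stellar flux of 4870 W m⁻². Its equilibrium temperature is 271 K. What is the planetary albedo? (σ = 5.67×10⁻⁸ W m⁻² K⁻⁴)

From T_eq⁴ = S(1−A)/(4σ): 1−A = 4σT_eq⁴/S.
1−A = 4 × 5.67×10⁻⁸ × (271)⁴ / 4870 = 0.251.

A ≈ 0.75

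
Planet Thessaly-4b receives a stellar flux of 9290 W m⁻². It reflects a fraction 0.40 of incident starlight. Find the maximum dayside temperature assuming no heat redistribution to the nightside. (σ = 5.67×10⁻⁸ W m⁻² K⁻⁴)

With no redistribution each surface element balances locally: S(1−A) = σT⁴.
T = [9290 × 0.60 / 5.67×10⁻⁸]^(1/4) = (9.83×10¹⁰)^(1/4) = 560 K.

T_ss ≈ 560 K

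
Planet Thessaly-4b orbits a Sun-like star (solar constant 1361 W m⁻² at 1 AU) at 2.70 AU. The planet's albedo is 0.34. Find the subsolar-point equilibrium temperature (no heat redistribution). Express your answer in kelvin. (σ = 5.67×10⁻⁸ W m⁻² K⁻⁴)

Flux at 2.70 AU: S = 1361/2.70² = 187 W m⁻².
At the subsolar point the surface absorbs S(1−A) and emits σT⁴ per unit area — no factor of 4, since only the local patch is in balance.
T = [187 × 0.66 / 5.67×10⁻⁸]^(1/4) = (2.17×10⁹)^(1/4) = 216 K.

T_ss ≈ 216 K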